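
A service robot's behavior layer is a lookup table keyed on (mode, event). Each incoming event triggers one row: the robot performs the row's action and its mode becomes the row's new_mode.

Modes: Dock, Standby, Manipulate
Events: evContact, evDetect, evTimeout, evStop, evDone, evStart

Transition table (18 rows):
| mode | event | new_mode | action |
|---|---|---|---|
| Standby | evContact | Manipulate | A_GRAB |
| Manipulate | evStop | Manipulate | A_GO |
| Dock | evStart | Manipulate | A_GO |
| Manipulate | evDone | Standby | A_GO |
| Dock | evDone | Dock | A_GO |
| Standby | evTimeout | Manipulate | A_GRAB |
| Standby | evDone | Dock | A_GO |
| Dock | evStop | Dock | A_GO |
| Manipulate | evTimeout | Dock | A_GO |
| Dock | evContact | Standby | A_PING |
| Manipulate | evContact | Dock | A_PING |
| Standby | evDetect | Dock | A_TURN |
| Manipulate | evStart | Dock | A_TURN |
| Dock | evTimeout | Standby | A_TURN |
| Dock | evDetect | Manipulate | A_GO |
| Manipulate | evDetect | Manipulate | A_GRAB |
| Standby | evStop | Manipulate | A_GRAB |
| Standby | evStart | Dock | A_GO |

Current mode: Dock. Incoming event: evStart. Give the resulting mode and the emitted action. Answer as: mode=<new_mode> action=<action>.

mode=Manipulate action=A_GO

current mode = Dock; filter table to that mode:
  (Dock, evStart) → (Manipulate, A_GO)  ← event matches
  (Dock, evDone) → (Dock, A_GO)
  (Dock, evStop) → (Dock, A_GO)
  (Dock, evContact) → (Standby, A_PING)
  (Dock, evTimeout) → (Standby, A_TURN)
  (Dock, evDetect) → (Manipulate, A_GO)
event = evStart selects (Manipulate, A_GO)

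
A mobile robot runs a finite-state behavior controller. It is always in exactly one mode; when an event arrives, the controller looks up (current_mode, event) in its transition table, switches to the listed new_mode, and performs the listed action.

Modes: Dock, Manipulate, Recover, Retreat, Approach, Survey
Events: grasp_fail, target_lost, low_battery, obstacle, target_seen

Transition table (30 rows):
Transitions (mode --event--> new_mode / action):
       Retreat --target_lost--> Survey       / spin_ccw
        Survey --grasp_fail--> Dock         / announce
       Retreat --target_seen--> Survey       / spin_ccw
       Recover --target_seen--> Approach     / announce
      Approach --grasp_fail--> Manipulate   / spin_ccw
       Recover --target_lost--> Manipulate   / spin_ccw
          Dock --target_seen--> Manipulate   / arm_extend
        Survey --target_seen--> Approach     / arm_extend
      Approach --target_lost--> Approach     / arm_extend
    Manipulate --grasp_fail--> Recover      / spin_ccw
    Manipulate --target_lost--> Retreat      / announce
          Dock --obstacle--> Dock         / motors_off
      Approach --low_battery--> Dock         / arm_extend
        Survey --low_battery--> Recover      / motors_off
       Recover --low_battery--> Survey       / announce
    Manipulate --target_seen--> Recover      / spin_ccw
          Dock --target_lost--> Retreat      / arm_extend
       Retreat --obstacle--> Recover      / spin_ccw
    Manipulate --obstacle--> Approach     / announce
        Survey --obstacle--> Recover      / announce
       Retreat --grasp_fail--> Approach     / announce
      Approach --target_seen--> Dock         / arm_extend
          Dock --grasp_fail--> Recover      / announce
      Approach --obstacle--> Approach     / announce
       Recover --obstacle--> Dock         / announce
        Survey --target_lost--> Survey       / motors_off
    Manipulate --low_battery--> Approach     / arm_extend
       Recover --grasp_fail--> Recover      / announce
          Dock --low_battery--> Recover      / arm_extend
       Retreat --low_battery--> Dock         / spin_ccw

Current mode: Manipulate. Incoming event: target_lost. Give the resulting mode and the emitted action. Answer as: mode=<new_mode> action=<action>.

mode=Retreat action=announce

current mode = Manipulate; filter table to that mode:
  (Manipulate, grasp_fail) → (Recover, spin_ccw)
  (Manipulate, target_lost) → (Retreat, announce)  ← event matches
  (Manipulate, target_seen) → (Recover, spin_ccw)
  (Manipulate, obstacle) → (Approach, announce)
  (Manipulate, low_battery) → (Approach, arm_extend)
event = target_lost selects (Retreat, announce)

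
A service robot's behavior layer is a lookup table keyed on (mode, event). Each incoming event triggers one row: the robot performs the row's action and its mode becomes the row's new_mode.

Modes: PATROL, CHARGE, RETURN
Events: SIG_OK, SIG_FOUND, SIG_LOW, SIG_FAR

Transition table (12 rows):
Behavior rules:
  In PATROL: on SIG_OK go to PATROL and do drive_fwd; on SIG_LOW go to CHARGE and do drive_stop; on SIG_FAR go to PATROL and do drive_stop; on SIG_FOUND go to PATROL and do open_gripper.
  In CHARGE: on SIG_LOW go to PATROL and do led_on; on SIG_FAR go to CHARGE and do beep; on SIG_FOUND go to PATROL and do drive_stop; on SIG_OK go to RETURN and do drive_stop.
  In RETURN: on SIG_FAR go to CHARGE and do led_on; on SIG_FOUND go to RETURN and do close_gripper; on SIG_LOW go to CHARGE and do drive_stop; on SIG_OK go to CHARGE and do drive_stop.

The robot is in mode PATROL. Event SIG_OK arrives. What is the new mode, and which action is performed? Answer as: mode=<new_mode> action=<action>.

current mode = PATROL; filter table to that mode:
  (PATROL, SIG_OK) → (PATROL, drive_fwd)  ← event matches
  (PATROL, SIG_LOW) → (CHARGE, drive_stop)
  (PATROL, SIG_FAR) → (PATROL, drive_stop)
  (PATROL, SIG_FOUND) → (PATROL, open_gripper)
event = SIG_OK selects (PATROL, drive_fwd)

mode=PATROL action=drive_fwd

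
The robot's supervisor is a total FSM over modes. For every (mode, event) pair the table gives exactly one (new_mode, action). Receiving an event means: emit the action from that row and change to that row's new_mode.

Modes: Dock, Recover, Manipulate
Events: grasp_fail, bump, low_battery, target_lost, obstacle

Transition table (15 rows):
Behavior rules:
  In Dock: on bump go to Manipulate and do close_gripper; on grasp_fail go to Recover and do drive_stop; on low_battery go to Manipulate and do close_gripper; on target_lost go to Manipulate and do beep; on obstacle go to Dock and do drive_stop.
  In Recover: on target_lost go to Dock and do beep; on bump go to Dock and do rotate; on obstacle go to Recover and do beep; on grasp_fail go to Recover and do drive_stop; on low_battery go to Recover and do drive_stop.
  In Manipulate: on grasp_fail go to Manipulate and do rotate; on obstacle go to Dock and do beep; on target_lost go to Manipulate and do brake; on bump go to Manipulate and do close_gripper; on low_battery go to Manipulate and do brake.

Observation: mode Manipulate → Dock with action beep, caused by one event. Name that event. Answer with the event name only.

obstacle

try grasp_fail: (Manipulate, grasp_fail) → (Manipulate, rotate)
try bump: (Manipulate, bump) → (Manipulate, close_gripper)
try low_battery: (Manipulate, low_battery) → (Manipulate, brake)
try target_lost: (Manipulate, target_lost) → (Manipulate, brake)
try obstacle: (Manipulate, obstacle) → (Dock, beep)  ← matches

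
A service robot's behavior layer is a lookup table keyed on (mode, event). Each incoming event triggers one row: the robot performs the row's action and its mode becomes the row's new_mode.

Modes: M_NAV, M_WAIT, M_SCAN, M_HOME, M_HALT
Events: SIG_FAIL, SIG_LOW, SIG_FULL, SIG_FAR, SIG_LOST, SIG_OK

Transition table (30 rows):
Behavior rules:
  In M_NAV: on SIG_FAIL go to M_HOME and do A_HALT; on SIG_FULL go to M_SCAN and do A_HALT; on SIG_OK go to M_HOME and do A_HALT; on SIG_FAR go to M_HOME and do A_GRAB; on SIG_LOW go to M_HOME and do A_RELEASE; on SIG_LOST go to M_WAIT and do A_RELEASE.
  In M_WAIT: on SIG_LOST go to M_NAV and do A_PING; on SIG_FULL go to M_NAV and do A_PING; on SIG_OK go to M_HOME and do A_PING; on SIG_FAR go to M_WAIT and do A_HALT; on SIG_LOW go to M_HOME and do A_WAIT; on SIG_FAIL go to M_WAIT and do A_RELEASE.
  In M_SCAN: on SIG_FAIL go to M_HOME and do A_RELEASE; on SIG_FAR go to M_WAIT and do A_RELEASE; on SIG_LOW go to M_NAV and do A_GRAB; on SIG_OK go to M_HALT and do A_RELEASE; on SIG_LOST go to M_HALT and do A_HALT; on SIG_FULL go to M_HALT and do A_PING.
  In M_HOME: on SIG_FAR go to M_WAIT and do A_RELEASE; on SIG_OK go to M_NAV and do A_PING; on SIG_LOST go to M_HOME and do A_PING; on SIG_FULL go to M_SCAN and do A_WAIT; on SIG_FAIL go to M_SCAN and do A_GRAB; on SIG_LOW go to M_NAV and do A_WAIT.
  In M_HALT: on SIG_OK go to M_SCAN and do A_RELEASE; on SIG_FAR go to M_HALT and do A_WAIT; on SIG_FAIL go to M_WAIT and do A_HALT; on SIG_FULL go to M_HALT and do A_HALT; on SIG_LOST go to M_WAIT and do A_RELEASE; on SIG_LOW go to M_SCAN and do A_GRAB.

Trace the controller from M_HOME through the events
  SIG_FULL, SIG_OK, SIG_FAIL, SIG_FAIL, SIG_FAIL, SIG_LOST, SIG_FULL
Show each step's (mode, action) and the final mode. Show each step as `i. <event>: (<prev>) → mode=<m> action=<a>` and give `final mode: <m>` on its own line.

1. SIG_FULL: (M_HOME) → mode=M_SCAN action=A_WAIT
2. SIG_OK: (M_SCAN) → mode=M_HALT action=A_RELEASE
3. SIG_FAIL: (M_HALT) → mode=M_WAIT action=A_HALT
4. SIG_FAIL: (M_WAIT) → mode=M_WAIT action=A_RELEASE
5. SIG_FAIL: (M_WAIT) → mode=M_WAIT action=A_RELEASE
6. SIG_LOST: (M_WAIT) → mode=M_NAV action=A_PING
7. SIG_FULL: (M_NAV) → mode=M_SCAN action=A_HALT

final mode: M_SCAN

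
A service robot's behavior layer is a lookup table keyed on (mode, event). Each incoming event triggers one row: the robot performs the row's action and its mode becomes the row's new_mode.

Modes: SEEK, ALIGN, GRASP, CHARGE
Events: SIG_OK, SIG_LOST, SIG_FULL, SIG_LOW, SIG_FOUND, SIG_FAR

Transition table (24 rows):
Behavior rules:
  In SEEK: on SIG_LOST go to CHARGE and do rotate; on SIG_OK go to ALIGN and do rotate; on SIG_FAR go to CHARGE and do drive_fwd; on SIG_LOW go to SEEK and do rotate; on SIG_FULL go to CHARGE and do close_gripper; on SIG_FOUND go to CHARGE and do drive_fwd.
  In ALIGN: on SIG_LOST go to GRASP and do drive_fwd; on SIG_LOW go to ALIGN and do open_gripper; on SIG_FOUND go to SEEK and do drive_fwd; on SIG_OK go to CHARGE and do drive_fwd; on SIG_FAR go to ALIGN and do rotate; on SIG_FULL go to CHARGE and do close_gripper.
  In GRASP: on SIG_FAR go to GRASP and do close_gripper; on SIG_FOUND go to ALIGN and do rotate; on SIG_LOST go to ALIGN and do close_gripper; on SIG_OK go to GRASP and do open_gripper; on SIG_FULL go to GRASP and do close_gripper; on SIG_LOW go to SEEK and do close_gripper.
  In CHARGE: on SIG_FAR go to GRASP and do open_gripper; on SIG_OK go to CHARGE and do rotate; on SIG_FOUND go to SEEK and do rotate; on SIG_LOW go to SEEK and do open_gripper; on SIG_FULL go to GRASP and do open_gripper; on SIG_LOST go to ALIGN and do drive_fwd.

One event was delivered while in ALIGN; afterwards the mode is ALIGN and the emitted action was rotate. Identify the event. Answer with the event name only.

try SIG_OK: (ALIGN, SIG_OK) → (CHARGE, drive_fwd)
try SIG_LOST: (ALIGN, SIG_LOST) → (GRASP, drive_fwd)
try SIG_FULL: (ALIGN, SIG_FULL) → (CHARGE, close_gripper)
try SIG_LOW: (ALIGN, SIG_LOW) → (ALIGN, open_gripper)
try SIG_FOUND: (ALIGN, SIG_FOUND) → (SEEK, drive_fwd)
try SIG_FAR: (ALIGN, SIG_FAR) → (ALIGN, rotate)  ← matches

SIG_FAR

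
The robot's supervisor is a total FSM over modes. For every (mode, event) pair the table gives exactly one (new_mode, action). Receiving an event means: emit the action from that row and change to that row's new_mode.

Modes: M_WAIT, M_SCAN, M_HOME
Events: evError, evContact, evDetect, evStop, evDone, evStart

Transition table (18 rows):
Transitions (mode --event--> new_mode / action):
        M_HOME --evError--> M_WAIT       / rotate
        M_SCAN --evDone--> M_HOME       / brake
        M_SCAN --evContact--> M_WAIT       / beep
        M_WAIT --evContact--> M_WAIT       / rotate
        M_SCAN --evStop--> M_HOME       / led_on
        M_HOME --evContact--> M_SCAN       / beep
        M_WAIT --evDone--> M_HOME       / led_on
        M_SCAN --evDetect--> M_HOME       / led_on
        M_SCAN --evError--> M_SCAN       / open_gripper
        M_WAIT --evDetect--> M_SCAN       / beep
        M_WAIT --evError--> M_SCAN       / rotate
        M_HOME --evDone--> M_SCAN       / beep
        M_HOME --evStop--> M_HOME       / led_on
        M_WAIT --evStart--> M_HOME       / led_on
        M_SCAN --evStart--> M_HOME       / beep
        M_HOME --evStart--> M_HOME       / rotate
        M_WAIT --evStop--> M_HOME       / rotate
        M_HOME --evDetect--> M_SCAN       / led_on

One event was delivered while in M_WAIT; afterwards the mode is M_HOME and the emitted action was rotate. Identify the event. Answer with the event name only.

evStop

try evError: (M_WAIT, evError) → (M_SCAN, rotate)
try evContact: (M_WAIT, evContact) → (M_WAIT, rotate)
try evDetect: (M_WAIT, evDetect) → (M_SCAN, beep)
try evStop: (M_WAIT, evStop) → (M_HOME, rotate)  ← matches
try evDone: (M_WAIT, evDone) → (M_HOME, led_on)
try evStart: (M_WAIT, evStart) → (M_HOME, led_on)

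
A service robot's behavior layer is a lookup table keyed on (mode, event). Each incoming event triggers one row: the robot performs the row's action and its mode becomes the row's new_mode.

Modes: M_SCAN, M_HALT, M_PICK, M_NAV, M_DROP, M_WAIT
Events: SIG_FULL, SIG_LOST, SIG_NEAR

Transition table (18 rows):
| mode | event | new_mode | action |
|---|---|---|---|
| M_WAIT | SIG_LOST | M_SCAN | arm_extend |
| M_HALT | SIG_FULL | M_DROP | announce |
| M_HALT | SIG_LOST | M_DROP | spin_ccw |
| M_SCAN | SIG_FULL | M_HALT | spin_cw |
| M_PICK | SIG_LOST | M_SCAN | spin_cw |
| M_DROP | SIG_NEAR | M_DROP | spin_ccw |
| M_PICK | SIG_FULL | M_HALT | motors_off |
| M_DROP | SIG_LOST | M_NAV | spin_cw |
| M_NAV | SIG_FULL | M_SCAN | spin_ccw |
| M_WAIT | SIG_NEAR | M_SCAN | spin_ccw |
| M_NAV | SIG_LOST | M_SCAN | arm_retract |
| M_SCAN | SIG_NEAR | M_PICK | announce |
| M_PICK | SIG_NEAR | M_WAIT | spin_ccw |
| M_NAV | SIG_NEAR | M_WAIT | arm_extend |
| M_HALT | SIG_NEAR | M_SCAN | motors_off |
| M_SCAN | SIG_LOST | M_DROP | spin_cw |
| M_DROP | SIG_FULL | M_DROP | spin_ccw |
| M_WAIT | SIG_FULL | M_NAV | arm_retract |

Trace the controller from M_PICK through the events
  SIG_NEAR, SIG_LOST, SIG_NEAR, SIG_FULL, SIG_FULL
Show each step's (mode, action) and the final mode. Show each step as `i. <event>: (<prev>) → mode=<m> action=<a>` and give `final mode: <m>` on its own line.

1. SIG_NEAR: (M_PICK) → mode=M_WAIT action=spin_ccw
2. SIG_LOST: (M_WAIT) → mode=M_SCAN action=arm_extend
3. SIG_NEAR: (M_SCAN) → mode=M_PICK action=announce
4. SIG_FULL: (M_PICK) → mode=M_HALT action=motors_off
5. SIG_FULL: (M_HALT) → mode=M_DROP action=announce

final mode: M_DROP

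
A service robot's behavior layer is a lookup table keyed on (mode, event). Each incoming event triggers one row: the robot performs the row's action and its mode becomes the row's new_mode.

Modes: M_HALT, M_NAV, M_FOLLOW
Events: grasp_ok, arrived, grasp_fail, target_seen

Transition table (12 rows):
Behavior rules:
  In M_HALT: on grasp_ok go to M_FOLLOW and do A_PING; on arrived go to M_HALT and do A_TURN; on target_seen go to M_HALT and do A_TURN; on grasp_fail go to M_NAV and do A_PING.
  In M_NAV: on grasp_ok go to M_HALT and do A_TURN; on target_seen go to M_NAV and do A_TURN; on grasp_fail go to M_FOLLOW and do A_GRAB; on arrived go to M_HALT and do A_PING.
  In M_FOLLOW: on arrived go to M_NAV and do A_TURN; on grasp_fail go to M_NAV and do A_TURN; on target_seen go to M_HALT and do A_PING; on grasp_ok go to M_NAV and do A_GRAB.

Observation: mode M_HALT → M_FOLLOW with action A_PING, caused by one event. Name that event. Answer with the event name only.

grasp_ok

try grasp_ok: (M_HALT, grasp_ok) → (M_FOLLOW, A_PING)  ← matches
try arrived: (M_HALT, arrived) → (M_HALT, A_TURN)
try grasp_fail: (M_HALT, grasp_fail) → (M_NAV, A_PING)
try target_seen: (M_HALT, target_seen) → (M_HALT, A_TURN)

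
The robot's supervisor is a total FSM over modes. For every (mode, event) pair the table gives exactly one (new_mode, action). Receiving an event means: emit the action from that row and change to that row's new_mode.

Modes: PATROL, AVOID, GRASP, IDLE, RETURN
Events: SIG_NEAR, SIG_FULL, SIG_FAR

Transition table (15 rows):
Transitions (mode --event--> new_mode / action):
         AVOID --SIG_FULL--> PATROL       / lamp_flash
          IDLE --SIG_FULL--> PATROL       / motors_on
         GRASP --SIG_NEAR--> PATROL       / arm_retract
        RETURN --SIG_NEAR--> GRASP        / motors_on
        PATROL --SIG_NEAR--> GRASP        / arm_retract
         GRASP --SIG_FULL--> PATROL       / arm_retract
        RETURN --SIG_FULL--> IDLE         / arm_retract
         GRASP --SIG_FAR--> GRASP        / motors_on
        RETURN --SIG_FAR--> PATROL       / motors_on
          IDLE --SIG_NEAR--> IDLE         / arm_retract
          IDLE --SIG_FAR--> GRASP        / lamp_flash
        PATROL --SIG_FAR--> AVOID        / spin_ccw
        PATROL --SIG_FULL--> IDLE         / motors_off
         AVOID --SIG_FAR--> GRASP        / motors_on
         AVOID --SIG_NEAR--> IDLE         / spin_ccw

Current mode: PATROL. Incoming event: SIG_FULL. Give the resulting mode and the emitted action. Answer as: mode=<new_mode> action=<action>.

current mode = PATROL; filter table to that mode:
  (PATROL, SIG_NEAR) → (GRASP, arm_retract)
  (PATROL, SIG_FAR) → (AVOID, spin_ccw)
  (PATROL, SIG_FULL) → (IDLE, motors_off)  ← event matches
event = SIG_FULL selects (IDLE, motors_off)

mode=IDLE action=motors_off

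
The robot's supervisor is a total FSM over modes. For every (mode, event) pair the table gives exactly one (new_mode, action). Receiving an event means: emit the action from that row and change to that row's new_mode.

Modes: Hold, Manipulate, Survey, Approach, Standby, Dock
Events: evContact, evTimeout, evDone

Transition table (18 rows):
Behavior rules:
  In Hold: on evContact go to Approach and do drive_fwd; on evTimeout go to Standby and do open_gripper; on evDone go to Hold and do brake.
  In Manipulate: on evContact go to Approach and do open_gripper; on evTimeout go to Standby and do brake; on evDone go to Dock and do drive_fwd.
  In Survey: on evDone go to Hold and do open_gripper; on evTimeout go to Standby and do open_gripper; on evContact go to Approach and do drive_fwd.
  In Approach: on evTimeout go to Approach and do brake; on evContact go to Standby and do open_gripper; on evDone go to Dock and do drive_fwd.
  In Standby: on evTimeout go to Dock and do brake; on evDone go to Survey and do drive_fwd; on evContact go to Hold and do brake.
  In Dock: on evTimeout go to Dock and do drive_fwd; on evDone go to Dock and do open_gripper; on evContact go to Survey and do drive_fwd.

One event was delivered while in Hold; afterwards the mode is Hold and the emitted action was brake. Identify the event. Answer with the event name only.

evDone

try evContact: (Hold, evContact) → (Approach, drive_fwd)
try evTimeout: (Hold, evTimeout) → (Standby, open_gripper)
try evDone: (Hold, evDone) → (Hold, brake)  ← matches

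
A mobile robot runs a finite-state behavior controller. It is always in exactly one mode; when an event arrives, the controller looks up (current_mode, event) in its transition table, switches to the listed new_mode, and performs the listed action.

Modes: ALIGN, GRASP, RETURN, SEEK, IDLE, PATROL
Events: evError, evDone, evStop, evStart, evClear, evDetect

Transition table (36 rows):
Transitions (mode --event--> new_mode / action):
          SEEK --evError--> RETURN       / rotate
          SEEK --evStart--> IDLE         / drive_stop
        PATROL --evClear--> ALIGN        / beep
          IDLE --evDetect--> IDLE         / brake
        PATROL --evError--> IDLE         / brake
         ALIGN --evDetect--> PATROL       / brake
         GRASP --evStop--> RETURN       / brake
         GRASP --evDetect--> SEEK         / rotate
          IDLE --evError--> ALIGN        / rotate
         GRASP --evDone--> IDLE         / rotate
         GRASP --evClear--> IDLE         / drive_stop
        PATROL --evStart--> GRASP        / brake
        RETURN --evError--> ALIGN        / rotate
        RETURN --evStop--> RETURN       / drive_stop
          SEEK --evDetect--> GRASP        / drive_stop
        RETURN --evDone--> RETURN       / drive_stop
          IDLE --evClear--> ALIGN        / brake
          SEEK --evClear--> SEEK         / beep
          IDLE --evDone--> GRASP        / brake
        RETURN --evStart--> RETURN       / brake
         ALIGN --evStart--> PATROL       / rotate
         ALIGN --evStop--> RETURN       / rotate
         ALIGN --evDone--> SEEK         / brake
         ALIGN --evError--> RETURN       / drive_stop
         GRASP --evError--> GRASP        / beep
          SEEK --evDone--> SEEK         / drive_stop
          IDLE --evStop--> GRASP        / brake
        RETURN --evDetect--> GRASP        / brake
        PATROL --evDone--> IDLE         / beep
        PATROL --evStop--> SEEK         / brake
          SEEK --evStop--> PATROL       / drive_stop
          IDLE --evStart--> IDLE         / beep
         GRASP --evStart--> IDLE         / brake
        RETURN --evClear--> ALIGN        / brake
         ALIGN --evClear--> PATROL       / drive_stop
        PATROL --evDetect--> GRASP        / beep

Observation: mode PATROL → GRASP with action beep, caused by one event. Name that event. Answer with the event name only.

try evError: (PATROL, evError) → (IDLE, brake)
try evDone: (PATROL, evDone) → (IDLE, beep)
try evStop: (PATROL, evStop) → (SEEK, brake)
try evStart: (PATROL, evStart) → (GRASP, brake)
try evClear: (PATROL, evClear) → (ALIGN, beep)
try evDetect: (PATROL, evDetect) → (GRASP, beep)  ← matches

evDetect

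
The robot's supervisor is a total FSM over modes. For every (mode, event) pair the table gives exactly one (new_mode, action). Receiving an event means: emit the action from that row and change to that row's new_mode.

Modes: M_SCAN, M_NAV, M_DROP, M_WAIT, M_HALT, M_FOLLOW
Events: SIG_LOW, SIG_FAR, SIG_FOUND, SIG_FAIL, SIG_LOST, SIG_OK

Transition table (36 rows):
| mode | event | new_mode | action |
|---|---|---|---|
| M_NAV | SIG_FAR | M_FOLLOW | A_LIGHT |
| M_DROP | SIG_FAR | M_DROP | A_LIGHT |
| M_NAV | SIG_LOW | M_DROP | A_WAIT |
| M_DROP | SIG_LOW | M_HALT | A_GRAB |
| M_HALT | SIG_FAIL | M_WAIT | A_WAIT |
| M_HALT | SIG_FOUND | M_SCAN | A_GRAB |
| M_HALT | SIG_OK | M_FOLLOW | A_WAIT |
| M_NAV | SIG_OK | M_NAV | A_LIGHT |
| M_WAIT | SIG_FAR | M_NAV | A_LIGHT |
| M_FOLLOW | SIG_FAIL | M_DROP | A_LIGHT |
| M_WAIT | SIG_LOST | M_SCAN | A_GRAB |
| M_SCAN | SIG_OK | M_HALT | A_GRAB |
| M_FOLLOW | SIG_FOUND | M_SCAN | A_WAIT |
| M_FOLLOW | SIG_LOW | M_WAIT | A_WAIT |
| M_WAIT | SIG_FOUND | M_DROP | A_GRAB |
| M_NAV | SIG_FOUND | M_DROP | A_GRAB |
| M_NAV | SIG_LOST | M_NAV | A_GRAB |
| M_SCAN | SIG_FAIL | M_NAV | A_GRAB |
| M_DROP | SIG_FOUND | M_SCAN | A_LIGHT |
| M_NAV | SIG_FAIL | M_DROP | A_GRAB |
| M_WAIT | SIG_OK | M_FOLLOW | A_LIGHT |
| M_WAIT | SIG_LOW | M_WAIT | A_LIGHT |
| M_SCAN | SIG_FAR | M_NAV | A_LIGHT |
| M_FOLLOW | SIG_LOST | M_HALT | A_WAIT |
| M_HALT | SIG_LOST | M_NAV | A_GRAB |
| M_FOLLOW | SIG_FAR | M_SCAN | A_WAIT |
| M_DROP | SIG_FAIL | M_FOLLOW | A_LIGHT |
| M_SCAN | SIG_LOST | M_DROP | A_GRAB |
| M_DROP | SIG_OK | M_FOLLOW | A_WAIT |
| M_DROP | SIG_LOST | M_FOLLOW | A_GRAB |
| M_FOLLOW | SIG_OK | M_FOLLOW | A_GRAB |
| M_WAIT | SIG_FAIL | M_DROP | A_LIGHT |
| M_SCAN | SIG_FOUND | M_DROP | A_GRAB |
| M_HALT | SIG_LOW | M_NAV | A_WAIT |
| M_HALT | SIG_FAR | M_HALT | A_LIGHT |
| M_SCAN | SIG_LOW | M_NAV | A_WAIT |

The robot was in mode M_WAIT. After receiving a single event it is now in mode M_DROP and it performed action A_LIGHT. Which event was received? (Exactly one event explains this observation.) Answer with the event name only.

try SIG_LOW: (M_WAIT, SIG_LOW) → (M_WAIT, A_LIGHT)
try SIG_FAR: (M_WAIT, SIG_FAR) → (M_NAV, A_LIGHT)
try SIG_FOUND: (M_WAIT, SIG_FOUND) → (M_DROP, A_GRAB)
try SIG_FAIL: (M_WAIT, SIG_FAIL) → (M_DROP, A_LIGHT)  ← matches
try SIG_LOST: (M_WAIT, SIG_LOST) → (M_SCAN, A_GRAB)
try SIG_OK: (M_WAIT, SIG_OK) → (M_FOLLOW, A_LIGHT)

SIG_FAIL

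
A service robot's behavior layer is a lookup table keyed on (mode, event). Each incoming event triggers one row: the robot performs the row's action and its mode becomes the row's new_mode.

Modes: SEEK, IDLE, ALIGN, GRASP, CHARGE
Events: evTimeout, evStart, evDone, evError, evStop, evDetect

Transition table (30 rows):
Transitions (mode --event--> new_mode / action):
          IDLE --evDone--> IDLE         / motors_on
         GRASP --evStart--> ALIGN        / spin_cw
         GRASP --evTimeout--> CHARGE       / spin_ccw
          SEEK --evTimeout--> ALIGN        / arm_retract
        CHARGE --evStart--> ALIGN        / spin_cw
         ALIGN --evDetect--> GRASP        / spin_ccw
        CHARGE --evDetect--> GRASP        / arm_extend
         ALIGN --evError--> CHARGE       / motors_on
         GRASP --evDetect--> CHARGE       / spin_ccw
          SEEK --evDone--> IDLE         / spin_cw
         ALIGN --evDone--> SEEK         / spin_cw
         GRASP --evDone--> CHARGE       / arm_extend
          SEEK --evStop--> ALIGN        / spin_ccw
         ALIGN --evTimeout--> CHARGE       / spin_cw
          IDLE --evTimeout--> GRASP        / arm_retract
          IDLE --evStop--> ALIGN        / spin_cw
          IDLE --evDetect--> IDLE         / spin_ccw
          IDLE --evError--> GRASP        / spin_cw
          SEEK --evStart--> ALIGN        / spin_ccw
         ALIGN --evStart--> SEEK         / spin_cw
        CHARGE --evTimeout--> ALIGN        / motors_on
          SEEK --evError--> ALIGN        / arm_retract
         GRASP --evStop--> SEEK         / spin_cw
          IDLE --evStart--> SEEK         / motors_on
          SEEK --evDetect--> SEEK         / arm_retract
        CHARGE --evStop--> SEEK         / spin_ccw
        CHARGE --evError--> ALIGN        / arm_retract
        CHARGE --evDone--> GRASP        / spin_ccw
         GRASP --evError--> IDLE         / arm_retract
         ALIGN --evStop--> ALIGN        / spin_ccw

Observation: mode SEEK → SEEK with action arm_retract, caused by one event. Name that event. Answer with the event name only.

try evTimeout: (SEEK, evTimeout) → (ALIGN, arm_retract)
try evStart: (SEEK, evStart) → (ALIGN, spin_ccw)
try evDone: (SEEK, evDone) → (IDLE, spin_cw)
try evError: (SEEK, evError) → (ALIGN, arm_retract)
try evStop: (SEEK, evStop) → (ALIGN, spin_ccw)
try evDetect: (SEEK, evDetect) → (SEEK, arm_retract)  ← matches

evDetect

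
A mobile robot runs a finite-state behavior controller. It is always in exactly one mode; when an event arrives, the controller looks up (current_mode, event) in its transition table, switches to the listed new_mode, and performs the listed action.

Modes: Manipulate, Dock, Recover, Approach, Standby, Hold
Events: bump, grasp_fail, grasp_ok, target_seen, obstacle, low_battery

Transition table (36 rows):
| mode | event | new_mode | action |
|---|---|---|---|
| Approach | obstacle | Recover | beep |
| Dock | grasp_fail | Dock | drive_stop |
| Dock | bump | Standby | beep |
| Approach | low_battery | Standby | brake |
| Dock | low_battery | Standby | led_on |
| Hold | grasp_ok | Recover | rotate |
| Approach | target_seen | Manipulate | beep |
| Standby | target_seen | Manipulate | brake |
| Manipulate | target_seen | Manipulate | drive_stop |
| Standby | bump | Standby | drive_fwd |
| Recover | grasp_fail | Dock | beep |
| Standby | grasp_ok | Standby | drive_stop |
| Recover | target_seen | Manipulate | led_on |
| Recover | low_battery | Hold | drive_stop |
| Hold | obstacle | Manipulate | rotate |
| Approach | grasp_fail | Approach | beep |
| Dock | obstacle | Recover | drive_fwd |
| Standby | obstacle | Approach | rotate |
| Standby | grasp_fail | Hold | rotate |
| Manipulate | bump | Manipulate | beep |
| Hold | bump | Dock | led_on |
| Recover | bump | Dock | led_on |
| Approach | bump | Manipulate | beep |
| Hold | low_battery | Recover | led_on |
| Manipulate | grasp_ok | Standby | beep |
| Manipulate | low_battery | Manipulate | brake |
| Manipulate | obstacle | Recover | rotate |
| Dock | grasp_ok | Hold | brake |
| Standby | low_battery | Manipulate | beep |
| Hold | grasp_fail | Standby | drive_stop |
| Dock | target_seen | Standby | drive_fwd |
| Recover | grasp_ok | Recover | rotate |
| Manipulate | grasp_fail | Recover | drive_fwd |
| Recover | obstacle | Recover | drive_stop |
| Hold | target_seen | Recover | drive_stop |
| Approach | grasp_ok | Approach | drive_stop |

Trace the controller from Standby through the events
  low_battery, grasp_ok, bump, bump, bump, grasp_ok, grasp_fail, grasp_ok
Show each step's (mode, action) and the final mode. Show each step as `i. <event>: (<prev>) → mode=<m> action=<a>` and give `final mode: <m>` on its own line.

final mode: Recover

1. low_battery: (Standby) → mode=Manipulate action=beep
2. grasp_ok: (Manipulate) → mode=Standby action=beep
3. bump: (Standby) → mode=Standby action=drive_fwd
4. bump: (Standby) → mode=Standby action=drive_fwd
5. bump: (Standby) → mode=Standby action=drive_fwd
6. grasp_ok: (Standby) → mode=Standby action=drive_stop
7. grasp_fail: (Standby) → mode=Hold action=rotate
8. grasp_ok: (Hold) → mode=Recover action=rotate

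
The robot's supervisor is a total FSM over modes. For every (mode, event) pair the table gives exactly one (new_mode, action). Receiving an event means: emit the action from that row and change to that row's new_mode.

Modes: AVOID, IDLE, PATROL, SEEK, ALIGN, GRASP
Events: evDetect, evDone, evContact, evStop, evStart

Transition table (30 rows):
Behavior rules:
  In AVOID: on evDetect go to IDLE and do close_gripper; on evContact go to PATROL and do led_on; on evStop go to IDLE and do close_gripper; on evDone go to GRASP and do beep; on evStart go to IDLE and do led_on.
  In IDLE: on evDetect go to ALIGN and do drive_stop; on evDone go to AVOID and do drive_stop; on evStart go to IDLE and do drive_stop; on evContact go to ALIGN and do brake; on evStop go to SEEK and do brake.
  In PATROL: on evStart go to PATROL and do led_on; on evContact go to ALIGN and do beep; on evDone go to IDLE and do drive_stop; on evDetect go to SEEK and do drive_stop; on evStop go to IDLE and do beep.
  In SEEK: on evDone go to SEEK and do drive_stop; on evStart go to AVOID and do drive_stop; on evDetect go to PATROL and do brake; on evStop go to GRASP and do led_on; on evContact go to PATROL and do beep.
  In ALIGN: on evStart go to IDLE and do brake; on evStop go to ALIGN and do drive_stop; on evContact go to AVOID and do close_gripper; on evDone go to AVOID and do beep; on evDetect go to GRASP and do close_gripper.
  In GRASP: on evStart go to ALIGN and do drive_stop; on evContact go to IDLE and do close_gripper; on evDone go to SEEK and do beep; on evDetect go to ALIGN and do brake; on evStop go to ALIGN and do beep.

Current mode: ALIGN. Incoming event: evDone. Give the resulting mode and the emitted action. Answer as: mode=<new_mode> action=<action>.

mode=AVOID action=beep

current mode = ALIGN; filter table to that mode:
  (ALIGN, evStart) → (IDLE, brake)
  (ALIGN, evStop) → (ALIGN, drive_stop)
  (ALIGN, evContact) → (AVOID, close_gripper)
  (ALIGN, evDone) → (AVOID, beep)  ← event matches
  (ALIGN, evDetect) → (GRASP, close_gripper)
event = evDone selects (AVOID, beep)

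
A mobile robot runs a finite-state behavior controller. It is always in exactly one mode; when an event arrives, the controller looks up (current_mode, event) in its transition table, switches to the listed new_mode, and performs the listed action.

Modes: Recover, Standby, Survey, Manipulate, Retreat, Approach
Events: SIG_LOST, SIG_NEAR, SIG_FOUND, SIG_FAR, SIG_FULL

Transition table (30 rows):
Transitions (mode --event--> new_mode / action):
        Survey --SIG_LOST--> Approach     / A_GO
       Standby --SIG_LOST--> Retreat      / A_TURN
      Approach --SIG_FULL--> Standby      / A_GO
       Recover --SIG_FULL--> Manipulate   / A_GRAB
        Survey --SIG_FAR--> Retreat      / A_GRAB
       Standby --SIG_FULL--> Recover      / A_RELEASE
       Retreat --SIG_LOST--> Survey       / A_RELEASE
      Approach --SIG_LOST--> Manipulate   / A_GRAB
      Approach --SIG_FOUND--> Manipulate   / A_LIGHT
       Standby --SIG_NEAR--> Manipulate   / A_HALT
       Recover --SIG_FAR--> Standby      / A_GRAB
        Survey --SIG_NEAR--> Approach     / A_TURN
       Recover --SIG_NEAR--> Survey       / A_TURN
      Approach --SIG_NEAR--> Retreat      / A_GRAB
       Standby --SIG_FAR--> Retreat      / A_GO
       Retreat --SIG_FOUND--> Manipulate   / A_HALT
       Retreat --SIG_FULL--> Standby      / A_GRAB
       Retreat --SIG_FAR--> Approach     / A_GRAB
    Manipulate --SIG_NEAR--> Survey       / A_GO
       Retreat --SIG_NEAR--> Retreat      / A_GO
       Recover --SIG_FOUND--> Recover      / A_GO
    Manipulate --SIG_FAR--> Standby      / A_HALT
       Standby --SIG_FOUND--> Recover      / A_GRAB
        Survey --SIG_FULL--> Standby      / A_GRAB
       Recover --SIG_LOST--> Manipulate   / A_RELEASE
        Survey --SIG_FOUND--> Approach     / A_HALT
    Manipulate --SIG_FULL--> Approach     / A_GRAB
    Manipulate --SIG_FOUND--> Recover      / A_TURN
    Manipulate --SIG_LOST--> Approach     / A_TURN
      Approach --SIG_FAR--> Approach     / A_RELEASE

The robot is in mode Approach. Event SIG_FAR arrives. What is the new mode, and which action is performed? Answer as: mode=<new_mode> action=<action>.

current mode = Approach; filter table to that mode:
  (Approach, SIG_FULL) → (Standby, A_GO)
  (Approach, SIG_LOST) → (Manipulate, A_GRAB)
  (Approach, SIG_FOUND) → (Manipulate, A_LIGHT)
  (Approach, SIG_NEAR) → (Retreat, A_GRAB)
  (Approach, SIG_FAR) → (Approach, A_RELEASE)  ← event matches
event = SIG_FAR selects (Approach, A_RELEASE)

mode=Approach action=A_RELEASE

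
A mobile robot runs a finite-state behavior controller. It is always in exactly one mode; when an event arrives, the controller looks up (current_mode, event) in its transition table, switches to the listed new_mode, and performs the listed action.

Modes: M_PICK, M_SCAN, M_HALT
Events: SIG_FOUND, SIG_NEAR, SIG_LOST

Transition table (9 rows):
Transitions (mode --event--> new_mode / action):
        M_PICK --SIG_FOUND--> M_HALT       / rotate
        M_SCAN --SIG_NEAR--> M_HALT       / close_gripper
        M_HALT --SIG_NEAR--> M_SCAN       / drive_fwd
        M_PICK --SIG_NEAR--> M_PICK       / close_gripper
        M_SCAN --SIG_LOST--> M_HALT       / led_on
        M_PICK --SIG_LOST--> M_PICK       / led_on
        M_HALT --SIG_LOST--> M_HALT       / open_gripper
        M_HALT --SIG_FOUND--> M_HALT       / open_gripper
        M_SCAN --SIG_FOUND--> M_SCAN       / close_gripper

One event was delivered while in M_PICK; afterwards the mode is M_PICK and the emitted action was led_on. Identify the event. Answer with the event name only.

SIG_LOST

try SIG_FOUND: (M_PICK, SIG_FOUND) → (M_HALT, rotate)
try SIG_NEAR: (M_PICK, SIG_NEAR) → (M_PICK, close_gripper)
try SIG_LOST: (M_PICK, SIG_LOST) → (M_PICK, led_on)  ← matches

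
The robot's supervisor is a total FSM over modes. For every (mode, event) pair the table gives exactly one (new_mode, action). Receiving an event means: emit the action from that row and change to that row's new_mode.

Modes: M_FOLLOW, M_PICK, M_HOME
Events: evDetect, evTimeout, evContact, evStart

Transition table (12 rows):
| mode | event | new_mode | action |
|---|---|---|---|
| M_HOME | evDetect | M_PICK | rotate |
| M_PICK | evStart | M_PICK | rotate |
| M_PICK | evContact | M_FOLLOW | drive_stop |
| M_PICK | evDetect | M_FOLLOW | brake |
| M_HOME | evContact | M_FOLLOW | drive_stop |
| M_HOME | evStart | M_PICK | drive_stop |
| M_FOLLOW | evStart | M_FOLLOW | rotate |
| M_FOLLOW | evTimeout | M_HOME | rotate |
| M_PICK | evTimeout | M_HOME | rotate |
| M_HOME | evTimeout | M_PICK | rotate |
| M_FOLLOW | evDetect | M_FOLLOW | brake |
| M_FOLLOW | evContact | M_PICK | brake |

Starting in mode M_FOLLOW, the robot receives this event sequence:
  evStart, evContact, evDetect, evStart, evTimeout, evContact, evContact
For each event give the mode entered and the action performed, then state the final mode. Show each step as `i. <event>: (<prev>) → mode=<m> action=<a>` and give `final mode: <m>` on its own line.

final mode: M_PICK

1. evStart: (M_FOLLOW) → mode=M_FOLLOW action=rotate
2. evContact: (M_FOLLOW) → mode=M_PICK action=brake
3. evDetect: (M_PICK) → mode=M_FOLLOW action=brake
4. evStart: (M_FOLLOW) → mode=M_FOLLOW action=rotate
5. evTimeout: (M_FOLLOW) → mode=M_HOME action=rotate
6. evContact: (M_HOME) → mode=M_FOLLOW action=drive_stop
7. evContact: (M_FOLLOW) → mode=M_PICK action=brake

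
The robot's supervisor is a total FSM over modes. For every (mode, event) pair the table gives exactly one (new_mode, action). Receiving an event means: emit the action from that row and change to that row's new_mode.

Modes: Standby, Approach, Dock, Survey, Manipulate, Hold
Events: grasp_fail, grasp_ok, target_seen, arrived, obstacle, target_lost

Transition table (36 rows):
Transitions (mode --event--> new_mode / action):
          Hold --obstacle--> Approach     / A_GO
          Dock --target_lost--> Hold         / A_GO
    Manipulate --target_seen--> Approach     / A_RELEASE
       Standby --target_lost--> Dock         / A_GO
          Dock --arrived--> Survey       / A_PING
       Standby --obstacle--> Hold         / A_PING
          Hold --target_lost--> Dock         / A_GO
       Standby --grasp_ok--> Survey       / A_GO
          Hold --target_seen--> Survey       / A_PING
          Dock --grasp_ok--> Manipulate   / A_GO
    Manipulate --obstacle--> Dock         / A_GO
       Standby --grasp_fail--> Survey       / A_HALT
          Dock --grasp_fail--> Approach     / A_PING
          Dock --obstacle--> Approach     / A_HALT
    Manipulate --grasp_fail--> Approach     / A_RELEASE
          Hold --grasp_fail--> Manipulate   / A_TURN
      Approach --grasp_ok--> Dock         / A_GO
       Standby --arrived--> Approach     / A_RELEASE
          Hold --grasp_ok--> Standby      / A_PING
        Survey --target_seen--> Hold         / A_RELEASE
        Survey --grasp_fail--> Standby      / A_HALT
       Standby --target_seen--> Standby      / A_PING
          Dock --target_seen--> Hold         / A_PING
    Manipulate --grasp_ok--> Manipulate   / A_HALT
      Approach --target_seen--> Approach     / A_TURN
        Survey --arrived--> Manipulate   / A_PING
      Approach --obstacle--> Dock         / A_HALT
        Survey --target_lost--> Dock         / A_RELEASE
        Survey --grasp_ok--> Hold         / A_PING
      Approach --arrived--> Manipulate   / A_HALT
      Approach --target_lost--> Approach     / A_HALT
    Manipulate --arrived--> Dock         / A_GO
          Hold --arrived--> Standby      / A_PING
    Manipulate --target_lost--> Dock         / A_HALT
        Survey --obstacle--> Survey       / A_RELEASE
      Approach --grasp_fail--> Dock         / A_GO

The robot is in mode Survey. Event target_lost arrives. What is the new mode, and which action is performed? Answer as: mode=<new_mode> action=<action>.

current mode = Survey; filter table to that mode:
  (Survey, target_seen) → (Hold, A_RELEASE)
  (Survey, grasp_fail) → (Standby, A_HALT)
  (Survey, arrived) → (Manipulate, A_PING)
  (Survey, target_lost) → (Dock, A_RELEASE)  ← event matches
  (Survey, grasp_ok) → (Hold, A_PING)
  (Survey, obstacle) → (Survey, A_RELEASE)
event = target_lost selects (Dock, A_RELEASE)

mode=Dock action=A_RELEASE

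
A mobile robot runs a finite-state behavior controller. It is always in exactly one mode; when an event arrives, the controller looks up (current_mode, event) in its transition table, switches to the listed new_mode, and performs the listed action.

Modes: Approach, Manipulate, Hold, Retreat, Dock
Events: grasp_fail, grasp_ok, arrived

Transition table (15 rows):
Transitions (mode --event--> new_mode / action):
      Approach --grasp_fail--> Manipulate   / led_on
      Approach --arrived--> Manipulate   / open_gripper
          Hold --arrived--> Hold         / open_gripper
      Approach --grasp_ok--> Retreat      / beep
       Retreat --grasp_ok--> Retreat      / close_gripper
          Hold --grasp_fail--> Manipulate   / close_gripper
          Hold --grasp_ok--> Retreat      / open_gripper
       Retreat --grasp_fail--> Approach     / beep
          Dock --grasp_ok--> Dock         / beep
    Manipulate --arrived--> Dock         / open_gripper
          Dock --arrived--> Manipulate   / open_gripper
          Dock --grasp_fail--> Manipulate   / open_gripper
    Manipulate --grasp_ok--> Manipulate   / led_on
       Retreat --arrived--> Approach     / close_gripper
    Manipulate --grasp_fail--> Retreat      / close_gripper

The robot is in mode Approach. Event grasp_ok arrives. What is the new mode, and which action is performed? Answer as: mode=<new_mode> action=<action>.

mode=Retreat action=beep

current mode = Approach; filter table to that mode:
  (Approach, grasp_fail) → (Manipulate, led_on)
  (Approach, arrived) → (Manipulate, open_gripper)
  (Approach, grasp_ok) → (Retreat, beep)  ← event matches
event = grasp_ok selects (Retreat, beep)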